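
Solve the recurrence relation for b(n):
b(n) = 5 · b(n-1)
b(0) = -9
Pure geometric recurrence with ratio 5.
By induction b(n) = b(0) · (5)^n = - 9 \cdot 5^{n}.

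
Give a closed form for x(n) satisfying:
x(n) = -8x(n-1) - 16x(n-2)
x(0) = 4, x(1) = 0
Characteristic equation: x² + 8x + 16 = 0, which is (x - (-4))².
Repeated root r = -4.
General solution: x(n) = (A + Bn)·(-4)^n.
From x(0) = 4: A = 4.
From x(1) = 0: (A + B)·(-4) = 0 ⇒ B = -4.
So x(n) = \left(4 - 4 n\right) \cdot (-4)^n.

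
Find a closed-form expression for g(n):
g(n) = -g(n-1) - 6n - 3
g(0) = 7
First-order linear with linear forcing.
Homogeneous solution: g_h(n) = A·(-1)^n.
Try particular g_p(n) = pn + q. Substituting:
  pn + q = -(p(n-1) + q) - 6n - 3.
Matching the n-coefficient: p = -p - 6 ⇒ p = -3.
Matching constants: q = p - q - 3 ⇒ q = -3.
General: g(n) = A·(-1)^n - 3 n - 3.
Apply g(0) = 7: A - 3 = 7 ⇒ A = 10.
So g(n) = 10 \left(-1\right)^{n} - 3 n - 3.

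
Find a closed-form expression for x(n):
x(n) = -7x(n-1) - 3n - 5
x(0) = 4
First-order linear with linear forcing.
Homogeneous solution: x_h(n) = A·(-7)^n.
Try particular x_p(n) = pn + q. Substituting:
  pn + q = -7(p(n-1) + q) - 3n - 5.
Matching the n-coefficient: p = -7p - 3 ⇒ p = - \frac{3}{8}.
Matching constants: q = 7p - 7q - 5 ⇒ q = - \frac{61}{64}.
General: x(n) = A·(-7)^n - \frac{3 n}{8} - \frac{61}{64}.
Apply x(0) = 4: A - \frac{61}{64} = 4 ⇒ A = \frac{317}{64}.
So x(n) = \frac{317 \left(-7\right)^{n}}{64} - \frac{3 n}{8} - \frac{61}{64}.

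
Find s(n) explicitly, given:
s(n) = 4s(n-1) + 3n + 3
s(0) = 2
First-order linear with linear forcing.
Homogeneous solution: s_h(n) = A·(4)^n.
Try particular s_p(n) = pn + q. Substituting:
  pn + q = 4(p(n-1) + q) + 3n + 3.
Matching the n-coefficient: p = 4p + 3 ⇒ p = -1.
Matching constants: q = -4p + 4q + 3 ⇒ q = - \frac{7}{3}.
General: s(n) = A·(4)^n - n - \frac{7}{3}.
Apply s(0) = 2: A - \frac{7}{3} = 2 ⇒ A = \frac{13}{3}.
So s(n) = \frac{13 \cdot 4^{n}}{3} - n - \frac{7}{3}.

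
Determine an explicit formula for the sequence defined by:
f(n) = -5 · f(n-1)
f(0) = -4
Pure geometric recurrence with ratio -5.
By induction f(n) = f(0) · (-5)^n = - 4 \left(-5\right)^{n}.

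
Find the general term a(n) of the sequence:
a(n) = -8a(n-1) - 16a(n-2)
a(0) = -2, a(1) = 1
Characteristic equation: x² + 8x + 16 = 0, which is (x - (-4))².
Repeated root r = -4.
General solution: a(n) = (A + Bn)·(-4)^n.
From a(0) = -2: A = -2.
From a(1) = 1: (A + B)·(-4) = 1 ⇒ B = \frac{7}{4}.
So a(n) = \left(\frac{7 n}{4} - 2\right) \cdot (-4)^n.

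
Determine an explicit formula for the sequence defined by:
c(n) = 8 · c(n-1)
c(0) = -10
Pure geometric recurrence with ratio 8.
By induction c(n) = c(0) · (8)^n = - 10 \cdot 8^{n}.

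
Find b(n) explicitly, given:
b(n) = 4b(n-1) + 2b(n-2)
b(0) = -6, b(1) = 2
Characteristic equation: x² - 4x - 2 = 0.
Discriminant Δ = (4)² + 4·(2) = 24.
Roots r₁,₂ = (4 ± √24)/2, so r₁ = 2 + \sqrt{6}, r₂ = 2 - \sqrt{6}.
General solution: b(n) = A·r₁^n + B·r₂^n.
From the initial conditions, A + B = -6 and r₁A + r₂B = 2.
Since r₁ - r₂ = √24: A = (2 - (-6)r₂)/√24 = -3 + \frac{7 \sqrt{6}}{6}, and B = -6 - A = -3 - \frac{7 \sqrt{6}}{6}.
So b(n) = \left(-3 + \frac{7 \sqrt{6}}{6}\right)\left(2 + \sqrt{6}\right)^n + \left(-3 - \frac{7 \sqrt{6}}{6}\right)\left(2 - \sqrt{6}\right)^n.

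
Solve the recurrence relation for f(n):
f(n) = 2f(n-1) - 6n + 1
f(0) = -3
First-order linear with linear forcing.
Homogeneous solution: f_h(n) = A·(2)^n.
Try particular f_p(n) = pn + q. Substituting:
  pn + q = 2(p(n-1) + q) - 6n + 1.
Matching the n-coefficient: p = 2p - 6 ⇒ p = 6.
Matching constants: q = -2p + 2q + 1 ⇒ q = 11.
General: f(n) = A·(2)^n + 6 n + 11.
Apply f(0) = -3: A + 11 = -3 ⇒ A = -14.
So f(n) = - 14 \cdot 2^{n} + 6 n + 11.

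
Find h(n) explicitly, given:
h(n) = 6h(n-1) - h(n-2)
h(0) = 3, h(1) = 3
Characteristic equation: x² - 6x + 1 = 0.
Discriminant Δ = (6)² + 4·(-1) = 32.
Roots r₁,₂ = (6 ± √32)/2, so r₁ = 2 \sqrt{2} + 3, r₂ = 3 - 2 \sqrt{2}.
General solution: h(n) = A·r₁^n + B·r₂^n.
From the initial conditions, A + B = 3 and r₁A + r₂B = 3.
Since r₁ - r₂ = √32: A = (3 - (3)r₂)/√32 = \frac{3}{2} - \frac{3 \sqrt{2}}{4}, and B = 3 - A = \frac{3 \sqrt{2}}{4} + \frac{3}{2}.
So h(n) = \left(\frac{3}{2} - \frac{3 \sqrt{2}}{4}\right)\left(2 \sqrt{2} + 3\right)^n + \left(\frac{3 \sqrt{2}}{4} + \frac{3}{2}\right)\left(3 - 2 \sqrt{2}\right)^n.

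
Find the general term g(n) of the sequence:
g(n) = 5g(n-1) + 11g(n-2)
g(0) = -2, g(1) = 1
Characteristic equation: x² - 5x - 11 = 0.
Discriminant Δ = (5)² + 4·(11) = 69.
Roots r₁,₂ = (5 ± √69)/2, so r₁ = \frac{5}{2} + \frac{\sqrt{69}}{2}, r₂ = \frac{5}{2} - \frac{\sqrt{69}}{2}.
General solution: g(n) = A·r₁^n + B·r₂^n.
From the initial conditions, A + B = -2 and r₁A + r₂B = 1.
Since r₁ - r₂ = √69: A = (1 - (-2)r₂)/√69 = -1 + \frac{2 \sqrt{69}}{23}, and B = -2 - A = -1 - \frac{2 \sqrt{69}}{23}.
So g(n) = \left(-1 + \frac{2 \sqrt{69}}{23}\right)\left(\frac{5}{2} + \frac{\sqrt{69}}{2}\right)^n + \left(-1 - \frac{2 \sqrt{69}}{23}\right)\left(\frac{5}{2} - \frac{\sqrt{69}}{2}\right)^n.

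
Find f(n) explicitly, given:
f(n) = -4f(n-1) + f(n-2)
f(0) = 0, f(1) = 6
Characteristic equation: x² + 4x - 1 = 0.
Discriminant Δ = (-4)² + 4·(1) = 20.
Roots r₁,₂ = (-4 ± √20)/2, so r₁ = -2 + \sqrt{5}, r₂ = - \sqrt{5} - 2.
General solution: f(n) = A·r₁^n + B·r₂^n.
From the initial conditions, A + B = 0 and r₁A + r₂B = 6.
Since r₁ - r₂ = √20: A = (6 - (0)r₂)/√20 = \frac{3 \sqrt{5}}{5}, and B = 0 - A = - \frac{3 \sqrt{5}}{5}.
So f(n) = \left(\frac{3 \sqrt{5}}{5}\right)\left(-2 + \sqrt{5}\right)^n + \left(- \frac{3 \sqrt{5}}{5}\right)\left(- \sqrt{5} - 2\right)^n.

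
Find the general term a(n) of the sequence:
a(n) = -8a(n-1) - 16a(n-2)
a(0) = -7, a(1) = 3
Characteristic equation: x² + 8x + 16 = 0, which is (x - (-4))².
Repeated root r = -4.
General solution: a(n) = (A + Bn)·(-4)^n.
From a(0) = -7: A = -7.
From a(1) = 3: (A + B)·(-4) = 3 ⇒ B = \frac{25}{4}.
So a(n) = \left(\frac{25 n}{4} - 7\right) \cdot (-4)^n.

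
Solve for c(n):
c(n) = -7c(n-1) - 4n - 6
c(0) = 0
First-order linear with linear forcing.
Homogeneous solution: c_h(n) = A·(-7)^n.
Try particular c_p(n) = pn + q. Substituting:
  pn + q = -7(p(n-1) + q) - 4n - 6.
Matching the n-coefficient: p = -7p - 4 ⇒ p = - \frac{1}{2}.
Matching constants: q = 7p - 7q - 6 ⇒ q = - \frac{19}{16}.
General: c(n) = A·(-7)^n - \frac{n}{2} - \frac{19}{16}.
Apply c(0) = 0: A - \frac{19}{16} = 0 ⇒ A = \frac{19}{16}.
So c(n) = \frac{19 \left(-7\right)^{n}}{16} - \frac{n}{2} - \frac{19}{16}.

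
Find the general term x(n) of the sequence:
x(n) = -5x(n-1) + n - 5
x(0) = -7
First-order linear with linear forcing.
Homogeneous solution: x_h(n) = A·(-5)^n.
Try particular x_p(n) = pn + q. Substituting:
  pn + q = -5(p(n-1) + q) + n - 5.
Matching the n-coefficient: p = -5p + 1 ⇒ p = \frac{1}{6}.
Matching constants: q = 5p - 5q - 5 ⇒ q = - \frac{25}{36}.
General: x(n) = A·(-5)^n + \frac{n}{6} - \frac{25}{36}.
Apply x(0) = -7: A - \frac{25}{36} = -7 ⇒ A = - \frac{227}{36}.
So x(n) = - \frac{227 \left(-5\right)^{n}}{36} + \frac{n}{6} - \frac{25}{36}.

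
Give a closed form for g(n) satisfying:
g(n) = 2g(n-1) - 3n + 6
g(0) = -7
First-order linear with linear forcing.
Homogeneous solution: g_h(n) = A·(2)^n.
Try particular g_p(n) = pn + q. Substituting:
  pn + q = 2(p(n-1) + q) - 3n + 6.
Matching the n-coefficient: p = 2p - 3 ⇒ p = 3.
Matching constants: q = -2p + 2q + 6 ⇒ q = 0.
General: g(n) = A·(2)^n + 3 n + 0.
Apply g(0) = -7: A + 0 = -7 ⇒ A = -7.
So g(n) = - 7 \cdot 2^{n} + 3 n.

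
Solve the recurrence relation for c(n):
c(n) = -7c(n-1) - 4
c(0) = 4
First-order linear non-homogeneous.
Homogeneous solution: c_h(n) = A·(-7)^n.
Try constant particular solution c_p = K: K = -7K - 4 ⇒ K = - \frac{1}{2}.
General: c(n) = A·(-7)^n - \frac{1}{2}.
Apply c(0) = 4: A - \frac{1}{2} = 4 ⇒ A = \frac{9}{2}.
So c(n) = \frac{9 \left(-7\right)^{n}}{2} - \frac{1}{2}.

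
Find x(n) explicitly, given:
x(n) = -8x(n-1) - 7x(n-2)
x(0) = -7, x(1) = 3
Characteristic equation: x² + 8x + 7 = 0, which factors as (x - (-1))(x - (-7)) = 0.
Roots r₁ = -1, r₂ = -7 (distinct).
General solution: x(n) = A·(-1)^n + B·(-7)^n.
From x(0) = -7: A + B = -7.
From x(1) = 3: -A - 7B = 3.
Solving: A = - \frac{23}{3}, B = \frac{2}{3}.
So x(n) = - \frac{23 \left(-1\right)^{n}}{3} + \frac{2 \left(-7\right)^{n}}{3}.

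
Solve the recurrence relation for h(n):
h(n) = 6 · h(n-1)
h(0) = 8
Pure geometric recurrence with ratio 6.
By induction h(n) = h(0) · (6)^n = 8 \cdot 6^{n}.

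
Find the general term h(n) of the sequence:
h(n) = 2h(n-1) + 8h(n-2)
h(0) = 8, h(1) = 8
Characteristic equation: x² - 2x - 8 = 0, which factors as (x - (4))(x - (-2)) = 0.
Roots r₁ = 4, r₂ = -2 (distinct).
General solution: h(n) = A·(4)^n + B·(-2)^n.
From h(0) = 8: A + B = 8.
From h(1) = 8: 4A - 2B = 8.
Solving: A = 4, B = 4.
So h(n) = 4 \left(-2\right)^{n} + 4 \cdot 4^{n}.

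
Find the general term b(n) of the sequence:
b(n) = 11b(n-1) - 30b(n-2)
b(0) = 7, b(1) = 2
Characteristic equation: x² - 11x + 30 = 0, which factors as (x - (6))(x - (5)) = 0.
Roots r₁ = 6, r₂ = 5 (distinct).
General solution: b(n) = A·(6)^n + B·(5)^n.
From b(0) = 7: A + B = 7.
From b(1) = 2: 6A + 5B = 2.
Solving: A = -33, B = 40.
So b(n) = 40 \cdot 5^{n} - 33 \cdot 6^{n}.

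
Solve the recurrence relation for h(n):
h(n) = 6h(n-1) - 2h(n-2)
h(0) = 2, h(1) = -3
Characteristic equation: x² - 6x + 2 = 0.
Discriminant Δ = (6)² + 4·(-2) = 28.
Roots r₁,₂ = (6 ± √28)/2, so r₁ = \sqrt{7} + 3, r₂ = 3 - \sqrt{7}.
General solution: h(n) = A·r₁^n + B·r₂^n.
From the initial conditions, A + B = 2 and r₁A + r₂B = -3.
Since r₁ - r₂ = √28: A = (-3 - (2)r₂)/√28 = 1 - \frac{9 \sqrt{7}}{14}, and B = 2 - A = 1 + \frac{9 \sqrt{7}}{14}.
So h(n) = \left(1 - \frac{9 \sqrt{7}}{14}\right)\left(\sqrt{7} + 3\right)^n + \left(1 + \frac{9 \sqrt{7}}{14}\right)\left(3 - \sqrt{7}\right)^n.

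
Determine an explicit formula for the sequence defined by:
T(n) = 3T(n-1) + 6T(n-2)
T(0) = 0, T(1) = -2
Characteristic equation: x² - 3x - 6 = 0.
Discriminant Δ = (3)² + 4·(6) = 33.
Roots r₁,₂ = (3 ± √33)/2, so r₁ = \frac{3}{2} + \frac{\sqrt{33}}{2}, r₂ = \frac{3}{2} - \frac{\sqrt{33}}{2}.
General solution: T(n) = A·r₁^n + B·r₂^n.
From the initial conditions, A + B = 0 and r₁A + r₂B = -2.
Since r₁ - r₂ = √33: A = (-2 - (0)r₂)/√33 = - \frac{2 \sqrt{33}}{33}, and B = 0 - A = \frac{2 \sqrt{33}}{33}.
So T(n) = \left(- \frac{2 \sqrt{33}}{33}\right)\left(\frac{3}{2} + \frac{\sqrt{33}}{2}\right)^n + \left(\frac{2 \sqrt{33}}{33}\right)\left(\frac{3}{2} - \frac{\sqrt{33}}{2}\right)^n.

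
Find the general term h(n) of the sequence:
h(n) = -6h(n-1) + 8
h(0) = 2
First-order linear non-homogeneous.
Homogeneous solution: h_h(n) = A·(-6)^n.
Try constant particular solution h_p = K: K = -6K + 8 ⇒ K = \frac{8}{7}.
General: h(n) = A·(-6)^n + \frac{8}{7}.
Apply h(0) = 2: A + \frac{8}{7} = 2 ⇒ A = \frac{6}{7}.
So h(n) = \frac{6 \left(-6\right)^{n}}{7} + \frac{8}{7}.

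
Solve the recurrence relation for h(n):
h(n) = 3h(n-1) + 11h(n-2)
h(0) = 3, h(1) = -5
Characteristic equation: x² - 3x - 11 = 0.
Discriminant Δ = (3)² + 4·(11) = 53.
Roots r₁,₂ = (3 ± √53)/2, so r₁ = \frac{3}{2} + \frac{\sqrt{53}}{2}, r₂ = \frac{3}{2} - \frac{\sqrt{53}}{2}.
General solution: h(n) = A·r₁^n + B·r₂^n.
From the initial conditions, A + B = 3 and r₁A + r₂B = -5.
Since r₁ - r₂ = √53: A = (-5 - (3)r₂)/√53 = \frac{3}{2} - \frac{19 \sqrt{53}}{106}, and B = 3 - A = \frac{19 \sqrt{53}}{106} + \frac{3}{2}.
So h(n) = \left(\frac{3}{2} - \frac{19 \sqrt{53}}{106}\right)\left(\frac{3}{2} + \frac{\sqrt{53}}{2}\right)^n + \left(\frac{19 \sqrt{53}}{106} + \frac{3}{2}\right)\left(\frac{3}{2} - \frac{\sqrt{53}}{2}\right)^n.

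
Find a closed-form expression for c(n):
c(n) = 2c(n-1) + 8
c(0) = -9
First-order linear non-homogeneous.
Homogeneous solution: c_h(n) = A·(2)^n.
Try constant particular solution c_p = K: K = 2K + 8 ⇒ K = -8.
General: c(n) = A·(2)^n - 8.
Apply c(0) = -9: A - 8 = -9 ⇒ A = -1.
So c(n) = - 2^{n} - 8.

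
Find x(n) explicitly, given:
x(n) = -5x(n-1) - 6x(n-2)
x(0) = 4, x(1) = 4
Characteristic equation: x² + 5x + 6 = 0, which factors as (x - (-2))(x - (-3)) = 0.
Roots r₁ = -2, r₂ = -3 (distinct).
General solution: x(n) = A·(-2)^n + B·(-3)^n.
From x(0) = 4: A + B = 4.
From x(1) = 4: -2A - 3B = 4.
Solving: A = 16, B = -12.
So x(n) = 16 \left(-2\right)^{n} - 12 \left(-3\right)^{n}.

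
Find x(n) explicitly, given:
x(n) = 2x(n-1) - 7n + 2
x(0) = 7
First-order linear with linear forcing.
Homogeneous solution: x_h(n) = A·(2)^n.
Try particular x_p(n) = pn + q. Substituting:
  pn + q = 2(p(n-1) + q) - 7n + 2.
Matching the n-coefficient: p = 2p - 7 ⇒ p = 7.
Matching constants: q = -2p + 2q + 2 ⇒ q = 12.
General: x(n) = A·(2)^n + 7 n + 12.
Apply x(0) = 7: A + 12 = 7 ⇒ A = -5.
So x(n) = - 5 \cdot 2^{n} + 7 n + 12.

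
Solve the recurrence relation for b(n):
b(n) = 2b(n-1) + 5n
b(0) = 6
First-order linear with linear forcing.
Homogeneous solution: b_h(n) = A·(2)^n.
Try particular b_p(n) = pn + q. Substituting:
  pn + q = 2(p(n-1) + q) + 5n.
Matching the n-coefficient: p = 2p + 5 ⇒ p = -5.
Matching constants: q = -2p + 2q ⇒ q = -10.
General: b(n) = A·(2)^n - 5 n - 10.
Apply b(0) = 6: A - 10 = 6 ⇒ A = 16.
So b(n) = 16 \cdot 2^{n} - 5 n - 10.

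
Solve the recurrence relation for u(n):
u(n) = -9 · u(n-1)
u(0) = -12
Pure geometric recurrence with ratio -9.
By induction u(n) = u(0) · (-9)^n = - 12 \left(-9\right)^{n}.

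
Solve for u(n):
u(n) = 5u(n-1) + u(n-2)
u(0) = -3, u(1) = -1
Characteristic equation: x² - 5x - 1 = 0.
Discriminant Δ = (5)² + 4·(1) = 29.
Roots r₁,₂ = (5 ± √29)/2, so r₁ = \frac{5}{2} + \frac{\sqrt{29}}{2}, r₂ = \frac{5}{2} - \frac{\sqrt{29}}{2}.
General solution: u(n) = A·r₁^n + B·r₂^n.
From the initial conditions, A + B = -3 and r₁A + r₂B = -1.
Since r₁ - r₂ = √29: A = (-1 - (-3)r₂)/√29 = - \frac{3}{2} + \frac{13 \sqrt{29}}{58}, and B = -3 - A = - \frac{3}{2} - \frac{13 \sqrt{29}}{58}.
So u(n) = \left(- \frac{3}{2} + \frac{13 \sqrt{29}}{58}\right)\left(\frac{5}{2} + \frac{\sqrt{29}}{2}\right)^n + \left(- \frac{3}{2} - \frac{13 \sqrt{29}}{58}\right)\left(\frac{5}{2} - \frac{\sqrt{29}}{2}\right)^n.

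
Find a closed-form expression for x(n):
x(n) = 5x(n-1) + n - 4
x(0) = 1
First-order linear with linear forcing.
Homogeneous solution: x_h(n) = A·(5)^n.
Try particular x_p(n) = pn + q. Substituting:
  pn + q = 5(p(n-1) + q) + n - 4.
Matching the n-coefficient: p = 5p + 1 ⇒ p = - \frac{1}{4}.
Matching constants: q = -5p + 5q - 4 ⇒ q = \frac{11}{16}.
General: x(n) = A·(5)^n - \frac{n}{4} + \frac{11}{16}.
Apply x(0) = 1: A + \frac{11}{16} = 1 ⇒ A = \frac{5}{16}.
So x(n) = \frac{5 \cdot 5^{n}}{16} - \frac{n}{4} + \frac{11}{16}.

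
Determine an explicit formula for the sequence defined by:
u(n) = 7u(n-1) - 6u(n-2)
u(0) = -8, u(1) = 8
Characteristic equation: x² - 7x + 6 = 0, which factors as (x - (1))(x - (6)) = 0.
Roots r₁ = 1, r₂ = 6 (distinct).
General solution: u(n) = A·(1)^n + B·(6)^n.
From u(0) = -8: A + B = -8.
From u(1) = 8: A + 6B = 8.
Solving: A = - \frac{56}{5}, B = \frac{16}{5}.
So u(n) = \frac{16 \cdot 6^{n}}{5} - \frac{56}{5}.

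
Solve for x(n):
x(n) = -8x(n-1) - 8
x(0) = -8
First-order linear non-homogeneous.
Homogeneous solution: x_h(n) = A·(-8)^n.
Try constant particular solution x_p = K: K = -8K - 8 ⇒ K = - \frac{8}{9}.
General: x(n) = A·(-8)^n - \frac{8}{9}.
Apply x(0) = -8: A - \frac{8}{9} = -8 ⇒ A = - \frac{64}{9}.
So x(n) = - \frac{64 \left(-8\right)^{n}}{9} - \frac{8}{9}.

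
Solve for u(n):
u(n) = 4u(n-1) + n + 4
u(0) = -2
First-order linear with linear forcing.
Homogeneous solution: u_h(n) = A·(4)^n.
Try particular u_p(n) = pn + q. Substituting:
  pn + q = 4(p(n-1) + q) + n + 4.
Matching the n-coefficient: p = 4p + 1 ⇒ p = - \frac{1}{3}.
Matching constants: q = -4p + 4q + 4 ⇒ q = - \frac{16}{9}.
General: u(n) = A·(4)^n - \frac{n}{3} - \frac{16}{9}.
Apply u(0) = -2: A - \frac{16}{9} = -2 ⇒ A = - \frac{2}{9}.
So u(n) = - \frac{2 \cdot 4^{n}}{9} - \frac{n}{3} - \frac{16}{9}.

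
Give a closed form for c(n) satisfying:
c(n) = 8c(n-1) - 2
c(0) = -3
First-order linear non-homogeneous.
Homogeneous solution: c_h(n) = A·(8)^n.
Try constant particular solution c_p = K: K = 8K - 2 ⇒ K = \frac{2}{7}.
General: c(n) = A·(8)^n + \frac{2}{7}.
Apply c(0) = -3: A + \frac{2}{7} = -3 ⇒ A = - \frac{23}{7}.
So c(n) = \frac{2}{7} - \frac{23 \cdot 8^{n}}{7}.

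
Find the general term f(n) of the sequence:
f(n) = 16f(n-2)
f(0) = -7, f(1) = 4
Characteristic equation: x² - 16 = 0, which factors as (x - (-4))(x - (4)) = 0.
Roots r₁ = -4, r₂ = 4 (distinct).
General solution: f(n) = A·(-4)^n + B·(4)^n.
From f(0) = -7: A + B = -7.
From f(1) = 4: -4A + 4B = 4.
Solving: A = -4, B = -3.
So f(n) = - 4 \left(-4\right)^{n} - 3 \cdot 4^{n}.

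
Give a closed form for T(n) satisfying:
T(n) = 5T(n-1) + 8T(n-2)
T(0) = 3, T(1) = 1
Characteristic equation: x² - 5x - 8 = 0.
Discriminant Δ = (5)² + 4·(8) = 57.
Roots r₁,₂ = (5 ± √57)/2, so r₁ = \frac{5}{2} + \frac{\sqrt{57}}{2}, r₂ = \frac{5}{2} - \frac{\sqrt{57}}{2}.
General solution: T(n) = A·r₁^n + B·r₂^n.
From the initial conditions, A + B = 3 and r₁A + r₂B = 1.
Since r₁ - r₂ = √57: A = (1 - (3)r₂)/√57 = \frac{3}{2} - \frac{13 \sqrt{57}}{114}, and B = 3 - A = \frac{13 \sqrt{57}}{114} + \frac{3}{2}.
So T(n) = \left(\frac{3}{2} - \frac{13 \sqrt{57}}{114}\right)\left(\frac{5}{2} + \frac{\sqrt{57}}{2}\right)^n + \left(\frac{13 \sqrt{57}}{114} + \frac{3}{2}\right)\left(\frac{5}{2} - \frac{\sqrt{57}}{2}\right)^n.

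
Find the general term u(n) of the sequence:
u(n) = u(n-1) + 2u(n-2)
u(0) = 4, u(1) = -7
Characteristic equation: x² - x - 2 = 0, which factors as (x - (-1))(x - (2)) = 0.
Roots r₁ = -1, r₂ = 2 (distinct).
General solution: u(n) = A·(-1)^n + B·(2)^n.
From u(0) = 4: A + B = 4.
From u(1) = -7: -A + 2B = -7.
Solving: A = 5, B = -1.
So u(n) = 5 \left(-1\right)^{n} - 2^{n}.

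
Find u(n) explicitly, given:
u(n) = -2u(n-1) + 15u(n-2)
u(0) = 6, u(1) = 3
Characteristic equation: x² + 2x - 15 = 0, which factors as (x - (-5))(x - (3)) = 0.
Roots r₁ = -5, r₂ = 3 (distinct).
General solution: u(n) = A·(-5)^n + B·(3)^n.
From u(0) = 6: A + B = 6.
From u(1) = 3: -5A + 3B = 3.
Solving: A = \frac{15}{8}, B = \frac{33}{8}.
So u(n) = \frac{15 \left(-5\right)^{n}}{8} + \frac{33 \cdot 3^{n}}{8}.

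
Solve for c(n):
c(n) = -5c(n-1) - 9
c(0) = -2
First-order linear non-homogeneous.
Homogeneous solution: c_h(n) = A·(-5)^n.
Try constant particular solution c_p = K: K = -5K - 9 ⇒ K = - \frac{3}{2}.
General: c(n) = A·(-5)^n - \frac{3}{2}.
Apply c(0) = -2: A - \frac{3}{2} = -2 ⇒ A = - \frac{1}{2}.
So c(n) = - \frac{\left(-5\right)^{n}}{2} - \frac{3}{2}.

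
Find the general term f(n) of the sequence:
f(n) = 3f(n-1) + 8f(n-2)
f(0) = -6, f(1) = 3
Characteristic equation: x² - 3x - 8 = 0.
Discriminant Δ = (3)² + 4·(8) = 41.
Roots r₁,₂ = (3 ± √41)/2, so r₁ = \frac{3}{2} + \frac{\sqrt{41}}{2}, r₂ = \frac{3}{2} - \frac{\sqrt{41}}{2}.
General solution: f(n) = A·r₁^n + B·r₂^n.
From the initial conditions, A + B = -6 and r₁A + r₂B = 3.
Since r₁ - r₂ = √41: A = (3 - (-6)r₂)/√41 = -3 + \frac{12 \sqrt{41}}{41}, and B = -6 - A = -3 - \frac{12 \sqrt{41}}{41}.
So f(n) = \left(-3 + \frac{12 \sqrt{41}}{41}\right)\left(\frac{3}{2} + \frac{\sqrt{41}}{2}\right)^n + \left(-3 - \frac{12 \sqrt{41}}{41}\right)\left(\frac{3}{2} - \frac{\sqrt{41}}{2}\right)^n.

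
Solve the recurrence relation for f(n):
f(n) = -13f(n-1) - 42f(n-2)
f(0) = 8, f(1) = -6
Characteristic equation: x² + 13x + 42 = 0, which factors as (x - (-7))(x - (-6)) = 0.
Roots r₁ = -7, r₂ = -6 (distinct).
General solution: f(n) = A·(-7)^n + B·(-6)^n.
From f(0) = 8: A + B = 8.
From f(1) = -6: -7A - 6B = -6.
Solving: A = -42, B = 50.
So f(n) = 50 \left(-6\right)^{n} - 42 \left(-7\right)^{n}.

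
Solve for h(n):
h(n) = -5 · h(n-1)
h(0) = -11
Pure geometric recurrence with ratio -5.
By induction h(n) = h(0) · (-5)^n = - 11 \left(-5\right)^{n}.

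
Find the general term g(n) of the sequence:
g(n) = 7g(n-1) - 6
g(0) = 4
First-order linear non-homogeneous.
Homogeneous solution: g_h(n) = A·(7)^n.
Try constant particular solution g_p = K: K = 7K - 6 ⇒ K = 1.
General: g(n) = A·(7)^n + 1.
Apply g(0) = 4: A + 1 = 4 ⇒ A = 3.
So g(n) = 3 \cdot 7^{n} + 1.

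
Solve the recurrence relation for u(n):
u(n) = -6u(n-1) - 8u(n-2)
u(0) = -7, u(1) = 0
Characteristic equation: x² + 6x + 8 = 0, which factors as (x - (-4))(x - (-2)) = 0.
Roots r₁ = -4, r₂ = -2 (distinct).
General solution: u(n) = A·(-4)^n + B·(-2)^n.
From u(0) = -7: A + B = -7.
From u(1) = 0: -4A - 2B = 0.
Solving: A = 7, B = -14.
So u(n) = - 14 \left(-2\right)^{n} + 7 \left(-4\right)^{n}.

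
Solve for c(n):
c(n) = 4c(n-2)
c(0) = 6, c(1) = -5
Characteristic equation: x² - 4 = 0, which factors as (x - (2))(x - (-2)) = 0.
Roots r₁ = 2, r₂ = -2 (distinct).
General solution: c(n) = A·(2)^n + B·(-2)^n.
From c(0) = 6: A + B = 6.
From c(1) = -5: 2A - 2B = -5.
Solving: A = \frac{7}{4}, B = \frac{17}{4}.
So c(n) = \frac{17 \left(-2\right)^{n}}{4} + \frac{7 \cdot 2^{n}}{4}.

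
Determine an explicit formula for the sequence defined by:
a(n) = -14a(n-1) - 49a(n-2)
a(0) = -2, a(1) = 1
Characteristic equation: x² + 14x + 49 = 0, which is (x - (-7))².
Repeated root r = -7.
General solution: a(n) = (A + Bn)·(-7)^n.
From a(0) = -2: A = -2.
From a(1) = 1: (A + B)·(-7) = 1 ⇒ B = \frac{13}{7}.
So a(n) = \left(\frac{13 n}{7} - 2\right) \cdot (-7)^n.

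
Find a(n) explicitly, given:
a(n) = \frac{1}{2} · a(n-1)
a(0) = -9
Pure geometric recurrence with ratio \frac{1}{2}.
By induction a(n) = a(0) · (\frac{1}{2})^n = - 9 \cdot 2^{- n}.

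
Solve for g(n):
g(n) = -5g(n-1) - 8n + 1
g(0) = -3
First-order linear with linear forcing.
Homogeneous solution: g_h(n) = A·(-5)^n.
Try particular g_p(n) = pn + q. Substituting:
  pn + q = -5(p(n-1) + q) - 8n + 1.
Matching the n-coefficient: p = -5p - 8 ⇒ p = - \frac{4}{3}.
Matching constants: q = 5p - 5q + 1 ⇒ q = - \frac{17}{18}.
General: g(n) = A·(-5)^n - \frac{4 n}{3} - \frac{17}{18}.
Apply g(0) = -3: A - \frac{17}{18} = -3 ⇒ A = - \frac{37}{18}.
So g(n) = - \frac{37 \left(-5\right)^{n}}{18} - \frac{4 n}{3} - \frac{17}{18}.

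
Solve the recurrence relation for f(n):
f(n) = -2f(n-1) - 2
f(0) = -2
First-order linear non-homogeneous.
Homogeneous solution: f_h(n) = A·(-2)^n.
Try constant particular solution f_p = K: K = -2K - 2 ⇒ K = - \frac{2}{3}.
General: f(n) = A·(-2)^n - \frac{2}{3}.
Apply f(0) = -2: A - \frac{2}{3} = -2 ⇒ A = - \frac{4}{3}.
So f(n) = - \frac{4 \left(-2\right)^{n}}{3} - \frac{2}{3}.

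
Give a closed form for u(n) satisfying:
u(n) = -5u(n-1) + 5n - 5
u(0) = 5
First-order linear with linear forcing.
Homogeneous solution: u_h(n) = A·(-5)^n.
Try particular u_p(n) = pn + q. Substituting:
  pn + q = -5(p(n-1) + q) + 5n - 5.
Matching the n-coefficient: p = -5p + 5 ⇒ p = \frac{5}{6}.
Matching constants: q = 5p - 5q - 5 ⇒ q = - \frac{5}{36}.
General: u(n) = A·(-5)^n + \frac{5 n}{6} - \frac{5}{36}.
Apply u(0) = 5: A - \frac{5}{36} = 5 ⇒ A = \frac{185}{36}.
So u(n) = \frac{185 \left(-5\right)^{n}}{36} + \frac{5 n}{6} - \frac{5}{36}.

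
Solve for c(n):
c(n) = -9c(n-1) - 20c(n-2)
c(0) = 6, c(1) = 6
Characteristic equation: x² + 9x + 20 = 0, which factors as (x - (-4))(x - (-5)) = 0.
Roots r₁ = -4, r₂ = -5 (distinct).
General solution: c(n) = A·(-4)^n + B·(-5)^n.
From c(0) = 6: A + B = 6.
From c(1) = 6: -4A - 5B = 6.
Solving: A = 36, B = -30.
So c(n) = 36 \left(-4\right)^{n} - 30 \left(-5\right)^{n}.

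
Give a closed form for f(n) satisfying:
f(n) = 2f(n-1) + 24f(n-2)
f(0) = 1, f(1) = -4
Characteristic equation: x² - 2x - 24 = 0, which factors as (x - (6))(x - (-4)) = 0.
Roots r₁ = 6, r₂ = -4 (distinct).
General solution: f(n) = A·(6)^n + B·(-4)^n.
From f(0) = 1: A + B = 1.
From f(1) = -4: 6A - 4B = -4.
Solving: A = 0, B = 1.
So f(n) = \left(-4\right)^{n}.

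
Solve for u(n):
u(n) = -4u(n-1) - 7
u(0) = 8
First-order linear non-homogeneous.
Homogeneous solution: u_h(n) = A·(-4)^n.
Try constant particular solution u_p = K: K = -4K - 7 ⇒ K = - \frac{7}{5}.
General: u(n) = A·(-4)^n - \frac{7}{5}.
Apply u(0) = 8: A - \frac{7}{5} = 8 ⇒ A = \frac{47}{5}.
So u(n) = \frac{47 \left(-4\right)^{n}}{5} - \frac{7}{5}.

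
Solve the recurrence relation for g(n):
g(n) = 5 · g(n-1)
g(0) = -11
Pure geometric recurrence with ratio 5.
By induction g(n) = g(0) · (5)^n = - 11 \cdot 5^{n}.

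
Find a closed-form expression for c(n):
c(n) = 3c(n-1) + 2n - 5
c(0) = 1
First-order linear with linear forcing.
Homogeneous solution: c_h(n) = A·(3)^n.
Try particular c_p(n) = pn + q. Substituting:
  pn + q = 3(p(n-1) + q) + 2n - 5.
Matching the n-coefficient: p = 3p + 2 ⇒ p = -1.
Matching constants: q = -3p + 3q - 5 ⇒ q = 1.
General: c(n) = A·(3)^n - n + 1.
Apply c(0) = 1: A + 1 = 1 ⇒ A = 0.
So c(n) = 1 - n.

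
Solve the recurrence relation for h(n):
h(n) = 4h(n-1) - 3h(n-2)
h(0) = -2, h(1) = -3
Characteristic equation: x² - 4x + 3 = 0, which factors as (x - (1))(x - (3)) = 0.
Roots r₁ = 1, r₂ = 3 (distinct).
General solution: h(n) = A·(1)^n + B·(3)^n.
From h(0) = -2: A + B = -2.
From h(1) = -3: A + 3B = -3.
Solving: A = - \frac{3}{2}, B = - \frac{1}{2}.
So h(n) = - \frac{3^{n}}{2} - \frac{3}{2}.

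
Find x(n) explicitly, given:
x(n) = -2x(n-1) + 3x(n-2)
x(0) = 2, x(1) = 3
Characteristic equation: x² + 2x - 3 = 0, which factors as (x - (1))(x - (-3)) = 0.
Roots r₁ = 1, r₂ = -3 (distinct).
General solution: x(n) = A·(1)^n + B·(-3)^n.
From x(0) = 2: A + B = 2.
From x(1) = 3: A - 3B = 3.
Solving: A = \frac{9}{4}, B = - \frac{1}{4}.
So x(n) = \frac{9}{4} - \frac{\left(-3\right)^{n}}{4}.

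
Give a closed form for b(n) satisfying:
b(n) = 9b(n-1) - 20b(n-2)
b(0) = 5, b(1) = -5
Characteristic equation: x² - 9x + 20 = 0, which factors as (x - (5))(x - (4)) = 0.
Roots r₁ = 5, r₂ = 4 (distinct).
General solution: b(n) = A·(5)^n + B·(4)^n.
From b(0) = 5: A + B = 5.
From b(1) = -5: 5A + 4B = -5.
Solving: A = -25, B = 30.
So b(n) = 30 \cdot 4^{n} - 25 \cdot 5^{n}.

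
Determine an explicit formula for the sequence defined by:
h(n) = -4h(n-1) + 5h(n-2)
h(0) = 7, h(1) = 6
Characteristic equation: x² + 4x - 5 = 0, which factors as (x - (-5))(x - (1)) = 0.
Roots r₁ = -5, r₂ = 1 (distinct).
General solution: h(n) = A·(-5)^n + B·(1)^n.
From h(0) = 7: A + B = 7.
From h(1) = 6: -5A + B = 6.
Solving: A = \frac{1}{6}, B = \frac{41}{6}.
So h(n) = \frac{\left(-5\right)^{n}}{6} + \frac{41}{6}.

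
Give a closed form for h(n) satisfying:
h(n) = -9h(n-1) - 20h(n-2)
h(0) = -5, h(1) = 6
Characteristic equation: x² + 9x + 20 = 0, which factors as (x - (-5))(x - (-4)) = 0.
Roots r₁ = -5, r₂ = -4 (distinct).
General solution: h(n) = A·(-5)^n + B·(-4)^n.
From h(0) = -5: A + B = -5.
From h(1) = 6: -5A - 4B = 6.
Solving: A = 14, B = -19.
So h(n) = - 19 \left(-4\right)^{n} + 14 \left(-5\right)^{n}.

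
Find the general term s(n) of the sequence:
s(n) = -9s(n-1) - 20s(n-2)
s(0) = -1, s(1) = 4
Characteristic equation: x² + 9x + 20 = 0, which factors as (x - (-5))(x - (-4)) = 0.
Roots r₁ = -5, r₂ = -4 (distinct).
General solution: s(n) = A·(-5)^n + B·(-4)^n.
From s(0) = -1: A + B = -1.
From s(1) = 4: -5A - 4B = 4.
Solving: A = 0, B = -1.
So s(n) = - \left(-4\right)^{n}.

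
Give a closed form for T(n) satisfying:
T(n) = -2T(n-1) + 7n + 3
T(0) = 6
First-order linear with linear forcing.
Homogeneous solution: T_h(n) = A·(-2)^n.
Try particular T_p(n) = pn + q. Substituting:
  pn + q = -2(p(n-1) + q) + 7n + 3.
Matching the n-coefficient: p = -2p + 7 ⇒ p = \frac{7}{3}.
Matching constants: q = 2p - 2q + 3 ⇒ q = \frac{23}{9}.
General: T(n) = A·(-2)^n + \frac{7 n}{3} + \frac{23}{9}.
Apply T(0) = 6: A + \frac{23}{9} = 6 ⇒ A = \frac{31}{9}.
So T(n) = \frac{31 \left(-2\right)^{n}}{9} + \frac{7 n}{3} + \frac{23}{9}.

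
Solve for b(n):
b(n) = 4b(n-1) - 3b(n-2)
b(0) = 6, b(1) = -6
Characteristic equation: x² - 4x + 3 = 0, which factors as (x - (3))(x - (1)) = 0.
Roots r₁ = 3, r₂ = 1 (distinct).
General solution: b(n) = A·(3)^n + B·(1)^n.
From b(0) = 6: A + B = 6.
From b(1) = -6: 3A + B = -6.
Solving: A = -6, B = 12.
So b(n) = 12 - 6 \cdot 3^{n}.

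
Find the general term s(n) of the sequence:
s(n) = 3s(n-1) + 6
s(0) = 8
First-order linear non-homogeneous.
Homogeneous solution: s_h(n) = A·(3)^n.
Try constant particular solution s_p = K: K = 3K + 6 ⇒ K = -3.
General: s(n) = A·(3)^n - 3.
Apply s(0) = 8: A - 3 = 8 ⇒ A = 11.
So s(n) = 11 \cdot 3^{n} - 3.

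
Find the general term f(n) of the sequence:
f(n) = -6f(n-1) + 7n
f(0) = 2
First-order linear with linear forcing.
Homogeneous solution: f_h(n) = A·(-6)^n.
Try particular f_p(n) = pn + q. Substituting:
  pn + q = -6(p(n-1) + q) + 7n.
Matching the n-coefficient: p = -6p + 7 ⇒ p = 1.
Matching constants: q = 6p - 6q ⇒ q = \frac{6}{7}.
General: f(n) = A·(-6)^n + n + \frac{6}{7}.
Apply f(0) = 2: A + \frac{6}{7} = 2 ⇒ A = \frac{8}{7}.
So f(n) = \frac{8 \left(-6\right)^{n}}{7} + n + \frac{6}{7}.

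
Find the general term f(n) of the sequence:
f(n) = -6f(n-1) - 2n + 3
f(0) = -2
First-order linear with linear forcing.
Homogeneous solution: f_h(n) = A·(-6)^n.
Try particular f_p(n) = pn + q. Substituting:
  pn + q = -6(p(n-1) + q) - 2n + 3.
Matching the n-coefficient: p = -6p - 2 ⇒ p = - \frac{2}{7}.
Matching constants: q = 6p - 6q + 3 ⇒ q = \frac{9}{49}.
General: f(n) = A·(-6)^n - \frac{2 n}{7} + \frac{9}{49}.
Apply f(0) = -2: A + \frac{9}{49} = -2 ⇒ A = - \frac{107}{49}.
So f(n) = - \frac{107 \left(-6\right)^{n}}{49} - \frac{2 n}{7} + \frac{9}{49}.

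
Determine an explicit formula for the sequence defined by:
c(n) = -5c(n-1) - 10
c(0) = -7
First-order linear non-homogeneous.
Homogeneous solution: c_h(n) = A·(-5)^n.
Try constant particular solution c_p = K: K = -5K - 10 ⇒ K = - \frac{5}{3}.
General: c(n) = A·(-5)^n - \frac{5}{3}.
Apply c(0) = -7: A - \frac{5}{3} = -7 ⇒ A = - \frac{16}{3}.
So c(n) = - \frac{16 \left(-5\right)^{n}}{3} - \frac{5}{3}.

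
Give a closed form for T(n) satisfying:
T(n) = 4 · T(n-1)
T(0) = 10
Pure geometric recurrence with ratio 4.
By induction T(n) = T(0) · (4)^n = 10 \cdot 4^{n}.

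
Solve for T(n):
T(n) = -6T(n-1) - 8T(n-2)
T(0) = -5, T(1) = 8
Characteristic equation: x² + 6x + 8 = 0, which factors as (x - (-2))(x - (-4)) = 0.
Roots r₁ = -2, r₂ = -4 (distinct).
General solution: T(n) = A·(-2)^n + B·(-4)^n.
From T(0) = -5: A + B = -5.
From T(1) = 8: -2A - 4B = 8.
Solving: A = -6, B = 1.
So T(n) = - 6 \left(-2\right)^{n} + \left(-4\right)^{n}.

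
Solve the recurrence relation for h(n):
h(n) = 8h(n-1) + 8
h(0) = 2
First-order linear non-homogeneous.
Homogeneous solution: h_h(n) = A·(8)^n.
Try constant particular solution h_p = K: K = 8K + 8 ⇒ K = - \frac{8}{7}.
General: h(n) = A·(8)^n - \frac{8}{7}.
Apply h(0) = 2: A - \frac{8}{7} = 2 ⇒ A = \frac{22}{7}.
So h(n) = \frac{22 \cdot 8^{n}}{7} - \frac{8}{7}.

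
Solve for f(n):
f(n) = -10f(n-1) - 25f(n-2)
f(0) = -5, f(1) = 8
Characteristic equation: x² + 10x + 25 = 0, which is (x - (-5))².
Repeated root r = -5.
General solution: f(n) = (A + Bn)·(-5)^n.
From f(0) = -5: A = -5.
From f(1) = 8: (A + B)·(-5) = 8 ⇒ B = \frac{17}{5}.
So f(n) = \left(\frac{17 n}{5} - 5\right) \cdot (-5)^n.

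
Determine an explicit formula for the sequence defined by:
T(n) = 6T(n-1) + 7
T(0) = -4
First-order linear non-homogeneous.
Homogeneous solution: T_h(n) = A·(6)^n.
Try constant particular solution T_p = K: K = 6K + 7 ⇒ K = - \frac{7}{5}.
General: T(n) = A·(6)^n - \frac{7}{5}.
Apply T(0) = -4: A - \frac{7}{5} = -4 ⇒ A = - \frac{13}{5}.
So T(n) = - \frac{13 \cdot 6^{n}}{5} - \frac{7}{5}.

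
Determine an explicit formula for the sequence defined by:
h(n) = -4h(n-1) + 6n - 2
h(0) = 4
First-order linear with linear forcing.
Homogeneous solution: h_h(n) = A·(-4)^n.
Try particular h_p(n) = pn + q. Substituting:
  pn + q = -4(p(n-1) + q) + 6n - 2.
Matching the n-coefficient: p = -4p + 6 ⇒ p = \frac{6}{5}.
Matching constants: q = 4p - 4q - 2 ⇒ q = \frac{14}{25}.
General: h(n) = A·(-4)^n + \frac{6 n}{5} + \frac{14}{25}.
Apply h(0) = 4: A + \frac{14}{25} = 4 ⇒ A = \frac{86}{25}.
So h(n) = \frac{86 \left(-4\right)^{n}}{25} + \frac{6 n}{5} + \frac{14}{25}.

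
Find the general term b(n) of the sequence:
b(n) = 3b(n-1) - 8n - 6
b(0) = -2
First-order linear with linear forcing.
Homogeneous solution: b_h(n) = A·(3)^n.
Try particular b_p(n) = pn + q. Substituting:
  pn + q = 3(p(n-1) + q) - 8n - 6.
Matching the n-coefficient: p = 3p - 8 ⇒ p = 4.
Matching constants: q = -3p + 3q - 6 ⇒ q = 9.
General: b(n) = A·(3)^n + 4 n + 9.
Apply b(0) = -2: A + 9 = -2 ⇒ A = -11.
So b(n) = - 11 \cdot 3^{n} + 4 n + 9.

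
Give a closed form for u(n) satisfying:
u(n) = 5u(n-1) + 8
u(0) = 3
First-order linear non-homogeneous.
Homogeneous solution: u_h(n) = A·(5)^n.
Try constant particular solution u_p = K: K = 5K + 8 ⇒ K = -2.
General: u(n) = A·(5)^n - 2.
Apply u(0) = 3: A - 2 = 3 ⇒ A = 5.
So u(n) = 5 \cdot 5^{n} - 2.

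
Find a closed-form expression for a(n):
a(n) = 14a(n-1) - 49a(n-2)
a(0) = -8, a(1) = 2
Characteristic equation: x² - 14x + 49 = 0, which is (x - (7))².
Repeated root r = 7.
General solution: a(n) = (A + Bn)·(7)^n.
From a(0) = -8: A = -8.
From a(1) = 2: (A + B)·(7) = 2 ⇒ B = \frac{58}{7}.
So a(n) = \left(\frac{58 n}{7} - 8\right) \cdot (7)^n.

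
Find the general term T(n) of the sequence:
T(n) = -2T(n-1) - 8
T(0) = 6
First-order linear non-homogeneous.
Homogeneous solution: T_h(n) = A·(-2)^n.
Try constant particular solution T_p = K: K = -2K - 8 ⇒ K = - \frac{8}{3}.
General: T(n) = A·(-2)^n - \frac{8}{3}.
Apply T(0) = 6: A - \frac{8}{3} = 6 ⇒ A = \frac{26}{3}.
So T(n) = \frac{26 \left(-2\right)^{n}}{3} - \frac{8}{3}.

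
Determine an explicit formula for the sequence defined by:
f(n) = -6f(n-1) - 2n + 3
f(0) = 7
First-order linear with linear forcing.
Homogeneous solution: f_h(n) = A·(-6)^n.
Try particular f_p(n) = pn + q. Substituting:
  pn + q = -6(p(n-1) + q) - 2n + 3.
Matching the n-coefficient: p = -6p - 2 ⇒ p = - \frac{2}{7}.
Matching constants: q = 6p - 6q + 3 ⇒ q = \frac{9}{49}.
General: f(n) = A·(-6)^n - \frac{2 n}{7} + \frac{9}{49}.
Apply f(0) = 7: A + \frac{9}{49} = 7 ⇒ A = \frac{334}{49}.
So f(n) = \frac{334 \left(-6\right)^{n}}{49} - \frac{2 n}{7} + \frac{9}{49}.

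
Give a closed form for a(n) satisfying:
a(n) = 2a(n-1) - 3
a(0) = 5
First-order linear non-homogeneous.
Homogeneous solution: a_h(n) = A·(2)^n.
Try constant particular solution a_p = K: K = 2K - 3 ⇒ K = 3.
General: a(n) = A·(2)^n + 3.
Apply a(0) = 5: A + 3 = 5 ⇒ A = 2.
So a(n) = 2 \cdot 2^{n} + 3.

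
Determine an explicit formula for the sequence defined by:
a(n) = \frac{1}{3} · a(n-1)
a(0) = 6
Pure geometric recurrence with ratio \frac{1}{3}.
By induction a(n) = a(0) · (\frac{1}{3})^n = 6 \cdot 3^{- n}.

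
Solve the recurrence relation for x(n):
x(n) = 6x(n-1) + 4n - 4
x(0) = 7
First-order linear with linear forcing.
Homogeneous solution: x_h(n) = A·(6)^n.
Try particular x_p(n) = pn + q. Substituting:
  pn + q = 6(p(n-1) + q) + 4n - 4.
Matching the n-coefficient: p = 6p + 4 ⇒ p = - \frac{4}{5}.
Matching constants: q = -6p + 6q - 4 ⇒ q = - \frac{4}{25}.
General: x(n) = A·(6)^n - \frac{4 n}{5} - \frac{4}{25}.
Apply x(0) = 7: A - \frac{4}{25} = 7 ⇒ A = \frac{179}{25}.
So x(n) = \frac{179 \cdot 6^{n}}{25} - \frac{4 n}{5} - \frac{4}{25}.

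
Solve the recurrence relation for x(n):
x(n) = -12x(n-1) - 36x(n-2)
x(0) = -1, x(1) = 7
Characteristic equation: x² + 12x + 36 = 0, which is (x - (-6))².
Repeated root r = -6.
General solution: x(n) = (A + Bn)·(-6)^n.
From x(0) = -1: A = -1.
From x(1) = 7: (A + B)·(-6) = 7 ⇒ B = - \frac{1}{6}.
So x(n) = \left(- \frac{n}{6} - 1\right) \cdot (-6)^n.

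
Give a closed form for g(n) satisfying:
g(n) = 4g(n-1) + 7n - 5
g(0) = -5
First-order linear with linear forcing.
Homogeneous solution: g_h(n) = A·(4)^n.
Try particular g_p(n) = pn + q. Substituting:
  pn + q = 4(p(n-1) + q) + 7n - 5.
Matching the n-coefficient: p = 4p + 7 ⇒ p = - \frac{7}{3}.
Matching constants: q = -4p + 4q - 5 ⇒ q = - \frac{13}{9}.
General: g(n) = A·(4)^n - \frac{7 n}{3} - \frac{13}{9}.
Apply g(0) = -5: A - \frac{13}{9} = -5 ⇒ A = - \frac{32}{9}.
So g(n) = - \frac{32 \cdot 4^{n}}{9} - \frac{7 n}{3} - \frac{13}{9}.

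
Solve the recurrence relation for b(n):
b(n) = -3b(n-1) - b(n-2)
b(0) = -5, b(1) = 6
Characteristic equation: x² + 3x + 1 = 0.
Discriminant Δ = (-3)² + 4·(-1) = 5.
Roots r₁,₂ = (-3 ± √5)/2, so r₁ = - \frac{3}{2} + \frac{\sqrt{5}}{2}, r₂ = - \frac{3}{2} - \frac{\sqrt{5}}{2}.
General solution: b(n) = A·r₁^n + B·r₂^n.
From the initial conditions, A + B = -5 and r₁A + r₂B = 6.
Since r₁ - r₂ = √5: A = (6 - (-5)r₂)/√5 = - \frac{5}{2} - \frac{3 \sqrt{5}}{10}, and B = -5 - A = - \frac{5}{2} + \frac{3 \sqrt{5}}{10}.
So b(n) = \left(- \frac{5}{2} - \frac{3 \sqrt{5}}{10}\right)\left(- \frac{3}{2} + \frac{\sqrt{5}}{2}\right)^n + \left(- \frac{5}{2} + \frac{3 \sqrt{5}}{10}\right)\left(- \frac{3}{2} - \frac{\sqrt{5}}{2}\right)^n.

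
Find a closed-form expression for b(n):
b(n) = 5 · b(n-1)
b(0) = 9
Pure geometric recurrence with ratio 5.
By induction b(n) = b(0) · (5)^n = 9 \cdot 5^{n}.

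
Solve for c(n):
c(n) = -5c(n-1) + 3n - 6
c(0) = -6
First-order linear with linear forcing.
Homogeneous solution: c_h(n) = A·(-5)^n.
Try particular c_p(n) = pn + q. Substituting:
  pn + q = -5(p(n-1) + q) + 3n - 6.
Matching the n-coefficient: p = -5p + 3 ⇒ p = \frac{1}{2}.
Matching constants: q = 5p - 5q - 6 ⇒ q = - \frac{7}{12}.
General: c(n) = A·(-5)^n + \frac{n}{2} - \frac{7}{12}.
Apply c(0) = -6: A - \frac{7}{12} = -6 ⇒ A = - \frac{65}{12}.
So c(n) = - \frac{65 \left(-5\right)^{n}}{12} + \frac{n}{2} - \frac{7}{12}.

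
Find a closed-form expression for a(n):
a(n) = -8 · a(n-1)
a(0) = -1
Pure geometric recurrence with ratio -8.
By induction a(n) = a(0) · (-8)^n = - \left(-8\right)^{n}.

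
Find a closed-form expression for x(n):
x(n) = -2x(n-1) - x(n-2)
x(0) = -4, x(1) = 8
Characteristic equation: x² + 2x + 1 = 0, which is (x - (-1))².
Repeated root r = -1.
General solution: x(n) = (A + Bn)·(-1)^n.
From x(0) = -4: A = -4.
From x(1) = 8: (A + B)·(-1) = 8 ⇒ B = -4.
So x(n) = \left(- 4 n - 4\right) \cdot (-1)^n.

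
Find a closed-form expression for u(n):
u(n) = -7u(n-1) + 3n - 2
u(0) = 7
First-order linear with linear forcing.
Homogeneous solution: u_h(n) = A·(-7)^n.
Try particular u_p(n) = pn + q. Substituting:
  pn + q = -7(p(n-1) + q) + 3n - 2.
Matching the n-coefficient: p = -7p + 3 ⇒ p = \frac{3}{8}.
Matching constants: q = 7p - 7q - 2 ⇒ q = \frac{5}{64}.
General: u(n) = A·(-7)^n + \frac{3 n}{8} + \frac{5}{64}.
Apply u(0) = 7: A + \frac{5}{64} = 7 ⇒ A = \frac{443}{64}.
So u(n) = \frac{443 \left(-7\right)^{n}}{64} + \frac{3 n}{8} + \frac{5}{64}.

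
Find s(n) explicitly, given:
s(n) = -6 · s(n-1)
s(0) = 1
Pure geometric recurrence with ratio -6.
By induction s(n) = s(0) · (-6)^n = \left(-6\right)^{n}.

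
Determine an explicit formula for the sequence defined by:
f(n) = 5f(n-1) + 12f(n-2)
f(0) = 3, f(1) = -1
Characteristic equation: x² - 5x - 12 = 0.
Discriminant Δ = (5)² + 4·(12) = 73.
Roots r₁,₂ = (5 ± √73)/2, so r₁ = \frac{5}{2} + \frac{\sqrt{73}}{2}, r₂ = \frac{5}{2} - \frac{\sqrt{73}}{2}.
General solution: f(n) = A·r₁^n + B·r₂^n.
From the initial conditions, A + B = 3 and r₁A + r₂B = -1.
Since r₁ - r₂ = √73: A = (-1 - (3)r₂)/√73 = \frac{3}{2} - \frac{17 \sqrt{73}}{146}, and B = 3 - A = \frac{17 \sqrt{73}}{146} + \frac{3}{2}.
So f(n) = \left(\frac{3}{2} - \frac{17 \sqrt{73}}{146}\right)\left(\frac{5}{2} + \frac{\sqrt{73}}{2}\right)^n + \left(\frac{17 \sqrt{73}}{146} + \frac{3}{2}\right)\left(\frac{5}{2} - \frac{\sqrt{73}}{2}\right)^n.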